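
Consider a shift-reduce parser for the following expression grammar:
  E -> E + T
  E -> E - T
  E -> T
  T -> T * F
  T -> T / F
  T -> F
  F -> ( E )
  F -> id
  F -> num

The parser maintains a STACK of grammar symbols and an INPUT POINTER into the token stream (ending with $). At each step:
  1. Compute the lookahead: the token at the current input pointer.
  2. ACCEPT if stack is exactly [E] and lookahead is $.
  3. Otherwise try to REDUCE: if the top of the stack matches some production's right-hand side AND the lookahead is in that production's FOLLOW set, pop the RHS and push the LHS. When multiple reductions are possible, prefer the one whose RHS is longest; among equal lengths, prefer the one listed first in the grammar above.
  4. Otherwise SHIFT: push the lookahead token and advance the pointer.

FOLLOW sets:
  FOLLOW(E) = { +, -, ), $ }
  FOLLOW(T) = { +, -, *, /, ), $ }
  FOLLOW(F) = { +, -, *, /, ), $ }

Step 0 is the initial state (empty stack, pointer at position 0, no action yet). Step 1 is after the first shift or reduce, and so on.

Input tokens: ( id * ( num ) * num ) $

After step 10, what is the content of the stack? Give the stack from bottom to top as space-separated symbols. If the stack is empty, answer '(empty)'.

Step 1: shift (. Stack=[(] ptr=1 lookahead=id remaining=[id * ( num ) * num ) $]
Step 2: shift id. Stack=[( id] ptr=2 lookahead=* remaining=[* ( num ) * num ) $]
Step 3: reduce F->id. Stack=[( F] ptr=2 lookahead=* remaining=[* ( num ) * num ) $]
Step 4: reduce T->F. Stack=[( T] ptr=2 lookahead=* remaining=[* ( num ) * num ) $]
Step 5: shift *. Stack=[( T *] ptr=3 lookahead=( remaining=[( num ) * num ) $]
Step 6: shift (. Stack=[( T * (] ptr=4 lookahead=num remaining=[num ) * num ) $]
Step 7: shift num. Stack=[( T * ( num] ptr=5 lookahead=) remaining=[) * num ) $]
Step 8: reduce F->num. Stack=[( T * ( F] ptr=5 lookahead=) remaining=[) * num ) $]
Step 9: reduce T->F. Stack=[( T * ( T] ptr=5 lookahead=) remaining=[) * num ) $]
Step 10: reduce E->T. Stack=[( T * ( E] ptr=5 lookahead=) remaining=[) * num ) $]

Answer: ( T * ( E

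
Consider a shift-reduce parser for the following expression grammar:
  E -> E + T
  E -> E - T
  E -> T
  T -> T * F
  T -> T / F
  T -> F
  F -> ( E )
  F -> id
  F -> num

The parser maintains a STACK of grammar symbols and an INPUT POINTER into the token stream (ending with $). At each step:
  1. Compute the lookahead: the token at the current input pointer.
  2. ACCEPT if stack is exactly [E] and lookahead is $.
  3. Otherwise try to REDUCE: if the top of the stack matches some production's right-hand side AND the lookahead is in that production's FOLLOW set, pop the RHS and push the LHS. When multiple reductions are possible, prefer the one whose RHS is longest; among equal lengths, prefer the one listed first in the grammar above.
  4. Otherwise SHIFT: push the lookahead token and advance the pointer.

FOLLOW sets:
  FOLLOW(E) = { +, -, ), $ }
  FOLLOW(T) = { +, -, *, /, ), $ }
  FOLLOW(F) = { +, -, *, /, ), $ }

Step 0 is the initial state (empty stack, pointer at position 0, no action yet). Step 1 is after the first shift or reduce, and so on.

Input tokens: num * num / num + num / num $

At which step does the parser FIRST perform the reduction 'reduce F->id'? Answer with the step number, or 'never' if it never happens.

Step 1: shift num. Stack=[num] ptr=1 lookahead=* remaining=[* num / num + num / num $]
Step 2: reduce F->num. Stack=[F] ptr=1 lookahead=* remaining=[* num / num + num / num $]
Step 3: reduce T->F. Stack=[T] ptr=1 lookahead=* remaining=[* num / num + num / num $]
Step 4: shift *. Stack=[T *] ptr=2 lookahead=num remaining=[num / num + num / num $]
Step 5: shift num. Stack=[T * num] ptr=3 lookahead=/ remaining=[/ num + num / num $]
Step 6: reduce F->num. Stack=[T * F] ptr=3 lookahead=/ remaining=[/ num + num / num $]
Step 7: reduce T->T * F. Stack=[T] ptr=3 lookahead=/ remaining=[/ num + num / num $]
Step 8: shift /. Stack=[T /] ptr=4 lookahead=num remaining=[num + num / num $]
Step 9: shift num. Stack=[T / num] ptr=5 lookahead=+ remaining=[+ num / num $]
Step 10: reduce F->num. Stack=[T / F] ptr=5 lookahead=+ remaining=[+ num / num $]
Step 11: reduce T->T / F. Stack=[T] ptr=5 lookahead=+ remaining=[+ num / num $]
Step 12: reduce E->T. Stack=[E] ptr=5 lookahead=+ remaining=[+ num / num $]
Step 13: shift +. Stack=[E +] ptr=6 lookahead=num remaining=[num / num $]
Step 14: shift num. Stack=[E + num] ptr=7 lookahead=/ remaining=[/ num $]
Step 15: reduce F->num. Stack=[E + F] ptr=7 lookahead=/ remaining=[/ num $]
Step 16: reduce T->F. Stack=[E + T] ptr=7 lookahead=/ remaining=[/ num $]
Step 17: shift /. Stack=[E + T /] ptr=8 lookahead=num remaining=[num $]
Step 18: shift num. Stack=[E + T / num] ptr=9 lookahead=$ remaining=[$]
Step 19: reduce F->num. Stack=[E + T / F] ptr=9 lookahead=$ remaining=[$]
Step 20: reduce T->T / F. Stack=[E + T] ptr=9 lookahead=$ remaining=[$]
Step 21: reduce E->E + T. Stack=[E] ptr=9 lookahead=$ remaining=[$]
Step 22: accept. Stack=[E] ptr=9 lookahead=$ remaining=[$]

Answer: never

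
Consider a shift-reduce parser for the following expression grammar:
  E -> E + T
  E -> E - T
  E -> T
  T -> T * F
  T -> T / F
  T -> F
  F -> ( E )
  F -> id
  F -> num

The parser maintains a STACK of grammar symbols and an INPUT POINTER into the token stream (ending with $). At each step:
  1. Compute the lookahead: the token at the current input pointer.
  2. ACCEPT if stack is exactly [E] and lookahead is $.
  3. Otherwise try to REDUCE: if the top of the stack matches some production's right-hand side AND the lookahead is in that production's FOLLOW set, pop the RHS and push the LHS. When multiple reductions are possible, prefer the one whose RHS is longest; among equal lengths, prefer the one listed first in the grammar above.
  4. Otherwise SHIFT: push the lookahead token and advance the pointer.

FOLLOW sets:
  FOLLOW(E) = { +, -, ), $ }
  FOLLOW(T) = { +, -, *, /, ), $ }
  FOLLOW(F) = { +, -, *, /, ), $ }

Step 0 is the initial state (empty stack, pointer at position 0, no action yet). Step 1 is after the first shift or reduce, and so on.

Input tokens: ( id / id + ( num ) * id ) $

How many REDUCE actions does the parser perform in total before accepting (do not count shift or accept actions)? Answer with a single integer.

Step 1: shift (. Stack=[(] ptr=1 lookahead=id remaining=[id / id + ( num ) * id ) $]
Step 2: shift id. Stack=[( id] ptr=2 lookahead=/ remaining=[/ id + ( num ) * id ) $]
Step 3: reduce F->id. Stack=[( F] ptr=2 lookahead=/ remaining=[/ id + ( num ) * id ) $]
Step 4: reduce T->F. Stack=[( T] ptr=2 lookahead=/ remaining=[/ id + ( num ) * id ) $]
Step 5: shift /. Stack=[( T /] ptr=3 lookahead=id remaining=[id + ( num ) * id ) $]
Step 6: shift id. Stack=[( T / id] ptr=4 lookahead=+ remaining=[+ ( num ) * id ) $]
Step 7: reduce F->id. Stack=[( T / F] ptr=4 lookahead=+ remaining=[+ ( num ) * id ) $]
Step 8: reduce T->T / F. Stack=[( T] ptr=4 lookahead=+ remaining=[+ ( num ) * id ) $]
Step 9: reduce E->T. Stack=[( E] ptr=4 lookahead=+ remaining=[+ ( num ) * id ) $]
Step 10: shift +. Stack=[( E +] ptr=5 lookahead=( remaining=[( num ) * id ) $]
Step 11: shift (. Stack=[( E + (] ptr=6 lookahead=num remaining=[num ) * id ) $]
Step 12: shift num. Stack=[( E + ( num] ptr=7 lookahead=) remaining=[) * id ) $]
Step 13: reduce F->num. Stack=[( E + ( F] ptr=7 lookahead=) remaining=[) * id ) $]
Step 14: reduce T->F. Stack=[( E + ( T] ptr=7 lookahead=) remaining=[) * id ) $]
Step 15: reduce E->T. Stack=[( E + ( E] ptr=7 lookahead=) remaining=[) * id ) $]
Step 16: shift ). Stack=[( E + ( E )] ptr=8 lookahead=* remaining=[* id ) $]
Step 17: reduce F->( E ). Stack=[( E + F] ptr=8 lookahead=* remaining=[* id ) $]
Step 18: reduce T->F. Stack=[( E + T] ptr=8 lookahead=* remaining=[* id ) $]
Step 19: shift *. Stack=[( E + T *] ptr=9 lookahead=id remaining=[id ) $]
Step 20: shift id. Stack=[( E + T * id] ptr=10 lookahead=) remaining=[) $]
Step 21: reduce F->id. Stack=[( E + T * F] ptr=10 lookahead=) remaining=[) $]
Step 22: reduce T->T * F. Stack=[( E + T] ptr=10 lookahead=) remaining=[) $]
Step 23: reduce E->E + T. Stack=[( E] ptr=10 lookahead=) remaining=[) $]
Step 24: shift ). Stack=[( E )] ptr=11 lookahead=$ remaining=[$]
Step 25: reduce F->( E ). Stack=[F] ptr=11 lookahead=$ remaining=[$]
Step 26: reduce T->F. Stack=[T] ptr=11 lookahead=$ remaining=[$]
Step 27: reduce E->T. Stack=[E] ptr=11 lookahead=$ remaining=[$]
Step 28: accept. Stack=[E] ptr=11 lookahead=$ remaining=[$]

Answer: 16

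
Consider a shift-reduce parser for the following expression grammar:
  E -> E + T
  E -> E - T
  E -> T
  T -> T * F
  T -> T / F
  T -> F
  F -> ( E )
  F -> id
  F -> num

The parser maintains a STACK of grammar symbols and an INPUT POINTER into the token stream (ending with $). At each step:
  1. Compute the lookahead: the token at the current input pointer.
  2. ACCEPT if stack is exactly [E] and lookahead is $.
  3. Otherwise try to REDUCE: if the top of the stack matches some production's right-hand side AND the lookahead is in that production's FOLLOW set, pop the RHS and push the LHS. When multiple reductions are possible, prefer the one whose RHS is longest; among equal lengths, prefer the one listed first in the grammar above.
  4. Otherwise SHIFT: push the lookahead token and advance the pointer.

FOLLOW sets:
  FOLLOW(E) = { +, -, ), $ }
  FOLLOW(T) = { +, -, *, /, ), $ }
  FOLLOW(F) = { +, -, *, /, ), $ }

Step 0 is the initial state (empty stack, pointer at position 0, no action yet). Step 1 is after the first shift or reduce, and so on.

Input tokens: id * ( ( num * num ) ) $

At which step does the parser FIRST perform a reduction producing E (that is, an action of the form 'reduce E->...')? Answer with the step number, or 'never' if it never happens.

Step 1: shift id. Stack=[id] ptr=1 lookahead=* remaining=[* ( ( num * num ) ) $]
Step 2: reduce F->id. Stack=[F] ptr=1 lookahead=* remaining=[* ( ( num * num ) ) $]
Step 3: reduce T->F. Stack=[T] ptr=1 lookahead=* remaining=[* ( ( num * num ) ) $]
Step 4: shift *. Stack=[T *] ptr=2 lookahead=( remaining=[( ( num * num ) ) $]
Step 5: shift (. Stack=[T * (] ptr=3 lookahead=( remaining=[( num * num ) ) $]
Step 6: shift (. Stack=[T * ( (] ptr=4 lookahead=num remaining=[num * num ) ) $]
Step 7: shift num. Stack=[T * ( ( num] ptr=5 lookahead=* remaining=[* num ) ) $]
Step 8: reduce F->num. Stack=[T * ( ( F] ptr=5 lookahead=* remaining=[* num ) ) $]
Step 9: reduce T->F. Stack=[T * ( ( T] ptr=5 lookahead=* remaining=[* num ) ) $]
Step 10: shift *. Stack=[T * ( ( T *] ptr=6 lookahead=num remaining=[num ) ) $]
Step 11: shift num. Stack=[T * ( ( T * num] ptr=7 lookahead=) remaining=[) ) $]
Step 12: reduce F->num. Stack=[T * ( ( T * F] ptr=7 lookahead=) remaining=[) ) $]
Step 13: reduce T->T * F. Stack=[T * ( ( T] ptr=7 lookahead=) remaining=[) ) $]
Step 14: reduce E->T. Stack=[T * ( ( E] ptr=7 lookahead=) remaining=[) ) $]

Answer: 14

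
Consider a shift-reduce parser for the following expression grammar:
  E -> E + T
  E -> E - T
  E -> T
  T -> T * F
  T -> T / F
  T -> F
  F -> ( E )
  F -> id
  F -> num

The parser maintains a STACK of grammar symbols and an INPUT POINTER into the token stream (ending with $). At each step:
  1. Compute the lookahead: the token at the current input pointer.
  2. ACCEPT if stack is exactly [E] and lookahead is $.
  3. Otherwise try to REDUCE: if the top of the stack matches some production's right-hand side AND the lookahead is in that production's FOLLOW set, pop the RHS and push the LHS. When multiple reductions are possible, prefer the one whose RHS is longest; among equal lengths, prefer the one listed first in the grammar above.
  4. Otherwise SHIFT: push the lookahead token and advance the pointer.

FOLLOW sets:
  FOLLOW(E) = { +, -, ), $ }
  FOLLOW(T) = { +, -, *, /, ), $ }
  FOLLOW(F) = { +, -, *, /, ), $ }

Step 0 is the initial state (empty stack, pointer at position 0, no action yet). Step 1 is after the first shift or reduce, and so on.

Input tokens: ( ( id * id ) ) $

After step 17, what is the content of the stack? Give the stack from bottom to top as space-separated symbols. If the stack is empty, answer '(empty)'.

Answer: T

Derivation:
Step 1: shift (. Stack=[(] ptr=1 lookahead=( remaining=[( id * id ) ) $]
Step 2: shift (. Stack=[( (] ptr=2 lookahead=id remaining=[id * id ) ) $]
Step 3: shift id. Stack=[( ( id] ptr=3 lookahead=* remaining=[* id ) ) $]
Step 4: reduce F->id. Stack=[( ( F] ptr=3 lookahead=* remaining=[* id ) ) $]
Step 5: reduce T->F. Stack=[( ( T] ptr=3 lookahead=* remaining=[* id ) ) $]
Step 6: shift *. Stack=[( ( T *] ptr=4 lookahead=id remaining=[id ) ) $]
Step 7: shift id. Stack=[( ( T * id] ptr=5 lookahead=) remaining=[) ) $]
Step 8: reduce F->id. Stack=[( ( T * F] ptr=5 lookahead=) remaining=[) ) $]
Step 9: reduce T->T * F. Stack=[( ( T] ptr=5 lookahead=) remaining=[) ) $]
Step 10: reduce E->T. Stack=[( ( E] ptr=5 lookahead=) remaining=[) ) $]
Step 11: shift ). Stack=[( ( E )] ptr=6 lookahead=) remaining=[) $]
Step 12: reduce F->( E ). Stack=[( F] ptr=6 lookahead=) remaining=[) $]
Step 13: reduce T->F. Stack=[( T] ptr=6 lookahead=) remaining=[) $]
Step 14: reduce E->T. Stack=[( E] ptr=6 lookahead=) remaining=[) $]
Step 15: shift ). Stack=[( E )] ptr=7 lookahead=$ remaining=[$]
Step 16: reduce F->( E ). Stack=[F] ptr=7 lookahead=$ remaining=[$]
Step 17: reduce T->F. Stack=[T] ptr=7 lookahead=$ remaining=[$]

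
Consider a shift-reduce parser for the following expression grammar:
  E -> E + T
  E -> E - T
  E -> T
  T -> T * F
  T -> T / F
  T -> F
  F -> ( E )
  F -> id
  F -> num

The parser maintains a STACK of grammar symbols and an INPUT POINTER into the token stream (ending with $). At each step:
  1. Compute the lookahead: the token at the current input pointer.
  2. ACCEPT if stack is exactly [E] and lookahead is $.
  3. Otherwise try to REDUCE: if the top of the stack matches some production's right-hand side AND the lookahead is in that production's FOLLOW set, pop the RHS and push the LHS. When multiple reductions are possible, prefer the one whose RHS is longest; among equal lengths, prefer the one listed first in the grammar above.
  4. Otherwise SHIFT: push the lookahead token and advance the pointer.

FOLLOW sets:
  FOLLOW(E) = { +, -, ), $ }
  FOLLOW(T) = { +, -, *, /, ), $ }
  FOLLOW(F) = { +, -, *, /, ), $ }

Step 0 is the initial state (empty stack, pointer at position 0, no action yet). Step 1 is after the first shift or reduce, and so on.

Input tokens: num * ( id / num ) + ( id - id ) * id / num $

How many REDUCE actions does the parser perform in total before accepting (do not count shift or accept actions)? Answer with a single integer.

Answer: 23

Derivation:
Step 1: shift num. Stack=[num] ptr=1 lookahead=* remaining=[* ( id / num ) + ( id - id ) * id / num $]
Step 2: reduce F->num. Stack=[F] ptr=1 lookahead=* remaining=[* ( id / num ) + ( id - id ) * id / num $]
Step 3: reduce T->F. Stack=[T] ptr=1 lookahead=* remaining=[* ( id / num ) + ( id - id ) * id / num $]
Step 4: shift *. Stack=[T *] ptr=2 lookahead=( remaining=[( id / num ) + ( id - id ) * id / num $]
Step 5: shift (. Stack=[T * (] ptr=3 lookahead=id remaining=[id / num ) + ( id - id ) * id / num $]
Step 6: shift id. Stack=[T * ( id] ptr=4 lookahead=/ remaining=[/ num ) + ( id - id ) * id / num $]
Step 7: reduce F->id. Stack=[T * ( F] ptr=4 lookahead=/ remaining=[/ num ) + ( id - id ) * id / num $]
Step 8: reduce T->F. Stack=[T * ( T] ptr=4 lookahead=/ remaining=[/ num ) + ( id - id ) * id / num $]
Step 9: shift /. Stack=[T * ( T /] ptr=5 lookahead=num remaining=[num ) + ( id - id ) * id / num $]
Step 10: shift num. Stack=[T * ( T / num] ptr=6 lookahead=) remaining=[) + ( id - id ) * id / num $]
Step 11: reduce F->num. Stack=[T * ( T / F] ptr=6 lookahead=) remaining=[) + ( id - id ) * id / num $]
Step 12: reduce T->T / F. Stack=[T * ( T] ptr=6 lookahead=) remaining=[) + ( id - id ) * id / num $]
Step 13: reduce E->T. Stack=[T * ( E] ptr=6 lookahead=) remaining=[) + ( id - id ) * id / num $]
Step 14: shift ). Stack=[T * ( E )] ptr=7 lookahead=+ remaining=[+ ( id - id ) * id / num $]
Step 15: reduce F->( E ). Stack=[T * F] ptr=7 lookahead=+ remaining=[+ ( id - id ) * id / num $]
Step 16: reduce T->T * F. Stack=[T] ptr=7 lookahead=+ remaining=[+ ( id - id ) * id / num $]
Step 17: reduce E->T. Stack=[E] ptr=7 lookahead=+ remaining=[+ ( id - id ) * id / num $]
Step 18: shift +. Stack=[E +] ptr=8 lookahead=( remaining=[( id - id ) * id / num $]
Step 19: shift (. Stack=[E + (] ptr=9 lookahead=id remaining=[id - id ) * id / num $]
Step 20: shift id. Stack=[E + ( id] ptr=10 lookahead=- remaining=[- id ) * id / num $]
Step 21: reduce F->id. Stack=[E + ( F] ptr=10 lookahead=- remaining=[- id ) * id / num $]
Step 22: reduce T->F. Stack=[E + ( T] ptr=10 lookahead=- remaining=[- id ) * id / num $]
Step 23: reduce E->T. Stack=[E + ( E] ptr=10 lookahead=- remaining=[- id ) * id / num $]
Step 24: shift -. Stack=[E + ( E -] ptr=11 lookahead=id remaining=[id ) * id / num $]
Step 25: shift id. Stack=[E + ( E - id] ptr=12 lookahead=) remaining=[) * id / num $]
Step 26: reduce F->id. Stack=[E + ( E - F] ptr=12 lookahead=) remaining=[) * id / num $]
Step 27: reduce T->F. Stack=[E + ( E - T] ptr=12 lookahead=) remaining=[) * id / num $]
Step 28: reduce E->E - T. Stack=[E + ( E] ptr=12 lookahead=) remaining=[) * id / num $]
Step 29: shift ). Stack=[E + ( E )] ptr=13 lookahead=* remaining=[* id / num $]
Step 30: reduce F->( E ). Stack=[E + F] ptr=13 lookahead=* remaining=[* id / num $]
Step 31: reduce T->F. Stack=[E + T] ptr=13 lookahead=* remaining=[* id / num $]
Step 32: shift *. Stack=[E + T *] ptr=14 lookahead=id remaining=[id / num $]
Step 33: shift id. Stack=[E + T * id] ptr=15 lookahead=/ remaining=[/ num $]
Step 34: reduce F->id. Stack=[E + T * F] ptr=15 lookahead=/ remaining=[/ num $]
Step 35: reduce T->T * F. Stack=[E + T] ptr=15 lookahead=/ remaining=[/ num $]
Step 36: shift /. Stack=[E + T /] ptr=16 lookahead=num remaining=[num $]
Step 37: shift num. Stack=[E + T / num] ptr=17 lookahead=$ remaining=[$]
Step 38: reduce F->num. Stack=[E + T / F] ptr=17 lookahead=$ remaining=[$]
Step 39: reduce T->T / F. Stack=[E + T] ptr=17 lookahead=$ remaining=[$]
Step 40: reduce E->E + T. Stack=[E] ptr=17 lookahead=$ remaining=[$]
Step 41: accept. Stack=[E] ptr=17 lookahead=$ remaining=[$]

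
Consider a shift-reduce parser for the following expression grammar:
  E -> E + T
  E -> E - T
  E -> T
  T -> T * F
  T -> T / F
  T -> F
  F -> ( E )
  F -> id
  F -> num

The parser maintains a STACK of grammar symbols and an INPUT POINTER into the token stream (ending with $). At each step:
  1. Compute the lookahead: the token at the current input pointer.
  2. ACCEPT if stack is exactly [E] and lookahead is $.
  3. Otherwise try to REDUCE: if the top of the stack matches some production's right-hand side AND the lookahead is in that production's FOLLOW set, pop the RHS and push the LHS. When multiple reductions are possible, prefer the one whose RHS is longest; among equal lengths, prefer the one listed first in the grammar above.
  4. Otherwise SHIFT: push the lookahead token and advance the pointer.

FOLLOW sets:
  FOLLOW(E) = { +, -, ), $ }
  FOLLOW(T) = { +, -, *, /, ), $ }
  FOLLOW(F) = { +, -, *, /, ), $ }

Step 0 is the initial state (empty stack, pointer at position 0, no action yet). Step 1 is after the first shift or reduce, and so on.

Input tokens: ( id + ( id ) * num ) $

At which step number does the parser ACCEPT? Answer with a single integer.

Answer: 24

Derivation:
Step 1: shift (. Stack=[(] ptr=1 lookahead=id remaining=[id + ( id ) * num ) $]
Step 2: shift id. Stack=[( id] ptr=2 lookahead=+ remaining=[+ ( id ) * num ) $]
Step 3: reduce F->id. Stack=[( F] ptr=2 lookahead=+ remaining=[+ ( id ) * num ) $]
Step 4: reduce T->F. Stack=[( T] ptr=2 lookahead=+ remaining=[+ ( id ) * num ) $]
Step 5: reduce E->T. Stack=[( E] ptr=2 lookahead=+ remaining=[+ ( id ) * num ) $]
Step 6: shift +. Stack=[( E +] ptr=3 lookahead=( remaining=[( id ) * num ) $]
Step 7: shift (. Stack=[( E + (] ptr=4 lookahead=id remaining=[id ) * num ) $]
Step 8: shift id. Stack=[( E + ( id] ptr=5 lookahead=) remaining=[) * num ) $]
Step 9: reduce F->id. Stack=[( E + ( F] ptr=5 lookahead=) remaining=[) * num ) $]
Step 10: reduce T->F. Stack=[( E + ( T] ptr=5 lookahead=) remaining=[) * num ) $]
Step 11: reduce E->T. Stack=[( E + ( E] ptr=5 lookahead=) remaining=[) * num ) $]
Step 12: shift ). Stack=[( E + ( E )] ptr=6 lookahead=* remaining=[* num ) $]
Step 13: reduce F->( E ). Stack=[( E + F] ptr=6 lookahead=* remaining=[* num ) $]
Step 14: reduce T->F. Stack=[( E + T] ptr=6 lookahead=* remaining=[* num ) $]
Step 15: shift *. Stack=[( E + T *] ptr=7 lookahead=num remaining=[num ) $]
Step 16: shift num. Stack=[( E + T * num] ptr=8 lookahead=) remaining=[) $]
Step 17: reduce F->num. Stack=[( E + T * F] ptr=8 lookahead=) remaining=[) $]
Step 18: reduce T->T * F. Stack=[( E + T] ptr=8 lookahead=) remaining=[) $]
Step 19: reduce E->E + T. Stack=[( E] ptr=8 lookahead=) remaining=[) $]
Step 20: shift ). Stack=[( E )] ptr=9 lookahead=$ remaining=[$]
Step 21: reduce F->( E ). Stack=[F] ptr=9 lookahead=$ remaining=[$]
Step 22: reduce T->F. Stack=[T] ptr=9 lookahead=$ remaining=[$]
Step 23: reduce E->T. Stack=[E] ptr=9 lookahead=$ remaining=[$]
Step 24: accept. Stack=[E] ptr=9 lookahead=$ remaining=[$]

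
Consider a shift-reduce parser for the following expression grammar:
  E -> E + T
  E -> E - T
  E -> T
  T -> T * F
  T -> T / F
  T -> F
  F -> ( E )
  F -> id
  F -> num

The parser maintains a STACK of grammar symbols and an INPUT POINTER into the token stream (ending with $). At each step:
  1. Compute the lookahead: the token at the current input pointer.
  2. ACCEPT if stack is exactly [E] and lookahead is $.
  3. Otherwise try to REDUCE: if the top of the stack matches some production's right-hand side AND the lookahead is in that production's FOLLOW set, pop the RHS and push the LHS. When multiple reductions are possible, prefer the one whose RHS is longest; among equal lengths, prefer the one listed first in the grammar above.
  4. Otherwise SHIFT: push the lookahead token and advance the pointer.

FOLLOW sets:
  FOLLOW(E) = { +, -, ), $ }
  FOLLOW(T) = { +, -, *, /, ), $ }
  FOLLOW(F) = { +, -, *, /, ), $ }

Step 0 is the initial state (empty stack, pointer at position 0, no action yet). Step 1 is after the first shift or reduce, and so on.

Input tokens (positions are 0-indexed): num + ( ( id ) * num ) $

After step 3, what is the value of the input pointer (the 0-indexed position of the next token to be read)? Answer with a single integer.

Step 1: shift num. Stack=[num] ptr=1 lookahead=+ remaining=[+ ( ( id ) * num ) $]
Step 2: reduce F->num. Stack=[F] ptr=1 lookahead=+ remaining=[+ ( ( id ) * num ) $]
Step 3: reduce T->F. Stack=[T] ptr=1 lookahead=+ remaining=[+ ( ( id ) * num ) $]

Answer: 1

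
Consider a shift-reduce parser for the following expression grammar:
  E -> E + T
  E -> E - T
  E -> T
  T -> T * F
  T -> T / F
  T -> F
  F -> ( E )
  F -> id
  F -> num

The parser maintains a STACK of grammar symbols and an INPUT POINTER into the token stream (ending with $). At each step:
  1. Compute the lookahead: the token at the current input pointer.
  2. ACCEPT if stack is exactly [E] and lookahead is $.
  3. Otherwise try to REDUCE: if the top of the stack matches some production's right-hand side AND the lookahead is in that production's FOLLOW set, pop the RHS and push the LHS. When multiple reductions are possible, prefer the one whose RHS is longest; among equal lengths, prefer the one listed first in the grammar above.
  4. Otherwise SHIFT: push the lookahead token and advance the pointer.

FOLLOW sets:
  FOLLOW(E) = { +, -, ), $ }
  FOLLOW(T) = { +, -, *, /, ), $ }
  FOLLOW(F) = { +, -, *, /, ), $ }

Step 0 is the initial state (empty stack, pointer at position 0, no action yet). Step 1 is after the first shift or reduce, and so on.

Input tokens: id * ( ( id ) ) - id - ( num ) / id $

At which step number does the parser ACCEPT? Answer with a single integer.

Step 1: shift id. Stack=[id] ptr=1 lookahead=* remaining=[* ( ( id ) ) - id - ( num ) / id $]
Step 2: reduce F->id. Stack=[F] ptr=1 lookahead=* remaining=[* ( ( id ) ) - id - ( num ) / id $]
Step 3: reduce T->F. Stack=[T] ptr=1 lookahead=* remaining=[* ( ( id ) ) - id - ( num ) / id $]
Step 4: shift *. Stack=[T *] ptr=2 lookahead=( remaining=[( ( id ) ) - id - ( num ) / id $]
Step 5: shift (. Stack=[T * (] ptr=3 lookahead=( remaining=[( id ) ) - id - ( num ) / id $]
Step 6: shift (. Stack=[T * ( (] ptr=4 lookahead=id remaining=[id ) ) - id - ( num ) / id $]
Step 7: shift id. Stack=[T * ( ( id] ptr=5 lookahead=) remaining=[) ) - id - ( num ) / id $]
Step 8: reduce F->id. Stack=[T * ( ( F] ptr=5 lookahead=) remaining=[) ) - id - ( num ) / id $]
Step 9: reduce T->F. Stack=[T * ( ( T] ptr=5 lookahead=) remaining=[) ) - id - ( num ) / id $]
Step 10: reduce E->T. Stack=[T * ( ( E] ptr=5 lookahead=) remaining=[) ) - id - ( num ) / id $]
Step 11: shift ). Stack=[T * ( ( E )] ptr=6 lookahead=) remaining=[) - id - ( num ) / id $]
Step 12: reduce F->( E ). Stack=[T * ( F] ptr=6 lookahead=) remaining=[) - id - ( num ) / id $]
Step 13: reduce T->F. Stack=[T * ( T] ptr=6 lookahead=) remaining=[) - id - ( num ) / id $]
Step 14: reduce E->T. Stack=[T * ( E] ptr=6 lookahead=) remaining=[) - id - ( num ) / id $]
Step 15: shift ). Stack=[T * ( E )] ptr=7 lookahead=- remaining=[- id - ( num ) / id $]
Step 16: reduce F->( E ). Stack=[T * F] ptr=7 lookahead=- remaining=[- id - ( num ) / id $]
Step 17: reduce T->T * F. Stack=[T] ptr=7 lookahead=- remaining=[- id - ( num ) / id $]
Step 18: reduce E->T. Stack=[E] ptr=7 lookahead=- remaining=[- id - ( num ) / id $]
Step 19: shift -. Stack=[E -] ptr=8 lookahead=id remaining=[id - ( num ) / id $]
Step 20: shift id. Stack=[E - id] ptr=9 lookahead=- remaining=[- ( num ) / id $]
Step 21: reduce F->id. Stack=[E - F] ptr=9 lookahead=- remaining=[- ( num ) / id $]
Step 22: reduce T->F. Stack=[E - T] ptr=9 lookahead=- remaining=[- ( num ) / id $]
Step 23: reduce E->E - T. Stack=[E] ptr=9 lookahead=- remaining=[- ( num ) / id $]
Step 24: shift -. Stack=[E -] ptr=10 lookahead=( remaining=[( num ) / id $]
Step 25: shift (. Stack=[E - (] ptr=11 lookahead=num remaining=[num ) / id $]
Step 26: shift num. Stack=[E - ( num] ptr=12 lookahead=) remaining=[) / id $]
Step 27: reduce F->num. Stack=[E - ( F] ptr=12 lookahead=) remaining=[) / id $]
Step 28: reduce T->F. Stack=[E - ( T] ptr=12 lookahead=) remaining=[) / id $]
Step 29: reduce E->T. Stack=[E - ( E] ptr=12 lookahead=) remaining=[) / id $]
Step 30: shift ). Stack=[E - ( E )] ptr=13 lookahead=/ remaining=[/ id $]
Step 31: reduce F->( E ). Stack=[E - F] ptr=13 lookahead=/ remaining=[/ id $]
Step 32: reduce T->F. Stack=[E - T] ptr=13 lookahead=/ remaining=[/ id $]
Step 33: shift /. Stack=[E - T /] ptr=14 lookahead=id remaining=[id $]
Step 34: shift id. Stack=[E - T / id] ptr=15 lookahead=$ remaining=[$]
Step 35: reduce F->id. Stack=[E - T / F] ptr=15 lookahead=$ remaining=[$]
Step 36: reduce T->T / F. Stack=[E - T] ptr=15 lookahead=$ remaining=[$]
Step 37: reduce E->E - T. Stack=[E] ptr=15 lookahead=$ remaining=[$]
Step 38: accept. Stack=[E] ptr=15 lookahead=$ remaining=[$]

Answer: 38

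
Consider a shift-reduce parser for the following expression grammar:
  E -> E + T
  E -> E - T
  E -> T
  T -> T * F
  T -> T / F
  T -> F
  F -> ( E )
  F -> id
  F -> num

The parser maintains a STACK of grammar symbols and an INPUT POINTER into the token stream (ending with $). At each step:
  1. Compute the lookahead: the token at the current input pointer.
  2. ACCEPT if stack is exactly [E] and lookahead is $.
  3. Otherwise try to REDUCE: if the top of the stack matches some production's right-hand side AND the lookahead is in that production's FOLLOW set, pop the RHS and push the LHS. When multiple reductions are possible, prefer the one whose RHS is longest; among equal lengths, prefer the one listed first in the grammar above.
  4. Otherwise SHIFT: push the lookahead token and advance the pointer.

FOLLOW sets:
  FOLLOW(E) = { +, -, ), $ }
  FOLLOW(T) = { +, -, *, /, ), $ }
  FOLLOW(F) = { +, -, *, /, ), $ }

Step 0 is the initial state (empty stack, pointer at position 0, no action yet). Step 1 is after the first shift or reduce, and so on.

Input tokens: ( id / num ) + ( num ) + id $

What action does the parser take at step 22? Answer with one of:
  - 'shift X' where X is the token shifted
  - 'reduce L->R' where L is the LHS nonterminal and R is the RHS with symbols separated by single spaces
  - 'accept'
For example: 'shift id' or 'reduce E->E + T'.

Answer: reduce T->F

Derivation:
Step 1: shift (. Stack=[(] ptr=1 lookahead=id remaining=[id / num ) + ( num ) + id $]
Step 2: shift id. Stack=[( id] ptr=2 lookahead=/ remaining=[/ num ) + ( num ) + id $]
Step 3: reduce F->id. Stack=[( F] ptr=2 lookahead=/ remaining=[/ num ) + ( num ) + id $]
Step 4: reduce T->F. Stack=[( T] ptr=2 lookahead=/ remaining=[/ num ) + ( num ) + id $]
Step 5: shift /. Stack=[( T /] ptr=3 lookahead=num remaining=[num ) + ( num ) + id $]
Step 6: shift num. Stack=[( T / num] ptr=4 lookahead=) remaining=[) + ( num ) + id $]
Step 7: reduce F->num. Stack=[( T / F] ptr=4 lookahead=) remaining=[) + ( num ) + id $]
Step 8: reduce T->T / F. Stack=[( T] ptr=4 lookahead=) remaining=[) + ( num ) + id $]
Step 9: reduce E->T. Stack=[( E] ptr=4 lookahead=) remaining=[) + ( num ) + id $]
Step 10: shift ). Stack=[( E )] ptr=5 lookahead=+ remaining=[+ ( num ) + id $]
Step 11: reduce F->( E ). Stack=[F] ptr=5 lookahead=+ remaining=[+ ( num ) + id $]
Step 12: reduce T->F. Stack=[T] ptr=5 lookahead=+ remaining=[+ ( num ) + id $]
Step 13: reduce E->T. Stack=[E] ptr=5 lookahead=+ remaining=[+ ( num ) + id $]
Step 14: shift +. Stack=[E +] ptr=6 lookahead=( remaining=[( num ) + id $]
Step 15: shift (. Stack=[E + (] ptr=7 lookahead=num remaining=[num ) + id $]
Step 16: shift num. Stack=[E + ( num] ptr=8 lookahead=) remaining=[) + id $]
Step 17: reduce F->num. Stack=[E + ( F] ptr=8 lookahead=) remaining=[) + id $]
Step 18: reduce T->F. Stack=[E + ( T] ptr=8 lookahead=) remaining=[) + id $]
Step 19: reduce E->T. Stack=[E + ( E] ptr=8 lookahead=) remaining=[) + id $]
Step 20: shift ). Stack=[E + ( E )] ptr=9 lookahead=+ remaining=[+ id $]
Step 21: reduce F->( E ). Stack=[E + F] ptr=9 lookahead=+ remaining=[+ id $]
Step 22: reduce T->F. Stack=[E + T] ptr=9 lookahead=+ remaining=[+ id $]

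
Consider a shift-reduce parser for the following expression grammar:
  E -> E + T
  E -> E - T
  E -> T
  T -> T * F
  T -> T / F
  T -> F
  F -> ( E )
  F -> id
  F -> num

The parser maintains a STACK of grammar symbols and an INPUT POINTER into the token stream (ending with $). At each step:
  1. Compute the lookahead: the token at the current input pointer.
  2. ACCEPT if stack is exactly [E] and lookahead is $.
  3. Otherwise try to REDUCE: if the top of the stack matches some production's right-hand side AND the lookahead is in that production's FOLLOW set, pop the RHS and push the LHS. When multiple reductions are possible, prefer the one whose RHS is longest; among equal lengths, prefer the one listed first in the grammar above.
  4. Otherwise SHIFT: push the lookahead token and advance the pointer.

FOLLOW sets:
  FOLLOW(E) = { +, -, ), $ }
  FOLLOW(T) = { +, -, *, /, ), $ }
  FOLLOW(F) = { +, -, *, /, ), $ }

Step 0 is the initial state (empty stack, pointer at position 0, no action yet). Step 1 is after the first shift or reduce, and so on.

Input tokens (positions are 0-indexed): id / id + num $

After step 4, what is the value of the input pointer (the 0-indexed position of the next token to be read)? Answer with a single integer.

Step 1: shift id. Stack=[id] ptr=1 lookahead=/ remaining=[/ id + num $]
Step 2: reduce F->id. Stack=[F] ptr=1 lookahead=/ remaining=[/ id + num $]
Step 3: reduce T->F. Stack=[T] ptr=1 lookahead=/ remaining=[/ id + num $]
Step 4: shift /. Stack=[T /] ptr=2 lookahead=id remaining=[id + num $]

Answer: 2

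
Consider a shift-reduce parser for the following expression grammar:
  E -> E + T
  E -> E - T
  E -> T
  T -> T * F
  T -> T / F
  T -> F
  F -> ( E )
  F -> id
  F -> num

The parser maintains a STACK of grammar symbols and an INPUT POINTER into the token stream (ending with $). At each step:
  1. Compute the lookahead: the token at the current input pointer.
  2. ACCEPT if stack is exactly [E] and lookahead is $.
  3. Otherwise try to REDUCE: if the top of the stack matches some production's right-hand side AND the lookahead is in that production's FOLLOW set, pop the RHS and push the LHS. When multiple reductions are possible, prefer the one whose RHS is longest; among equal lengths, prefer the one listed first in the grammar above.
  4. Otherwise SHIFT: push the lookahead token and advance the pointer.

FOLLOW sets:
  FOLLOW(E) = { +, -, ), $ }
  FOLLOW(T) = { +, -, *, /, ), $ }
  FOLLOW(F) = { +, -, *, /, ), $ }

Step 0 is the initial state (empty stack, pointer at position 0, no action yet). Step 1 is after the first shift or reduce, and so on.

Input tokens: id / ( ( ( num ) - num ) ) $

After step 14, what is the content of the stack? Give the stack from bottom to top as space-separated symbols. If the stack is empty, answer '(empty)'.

Answer: T / ( ( T

Derivation:
Step 1: shift id. Stack=[id] ptr=1 lookahead=/ remaining=[/ ( ( ( num ) - num ) ) $]
Step 2: reduce F->id. Stack=[F] ptr=1 lookahead=/ remaining=[/ ( ( ( num ) - num ) ) $]
Step 3: reduce T->F. Stack=[T] ptr=1 lookahead=/ remaining=[/ ( ( ( num ) - num ) ) $]
Step 4: shift /. Stack=[T /] ptr=2 lookahead=( remaining=[( ( ( num ) - num ) ) $]
Step 5: shift (. Stack=[T / (] ptr=3 lookahead=( remaining=[( ( num ) - num ) ) $]
Step 6: shift (. Stack=[T / ( (] ptr=4 lookahead=( remaining=[( num ) - num ) ) $]
Step 7: shift (. Stack=[T / ( ( (] ptr=5 lookahead=num remaining=[num ) - num ) ) $]
Step 8: shift num. Stack=[T / ( ( ( num] ptr=6 lookahead=) remaining=[) - num ) ) $]
Step 9: reduce F->num. Stack=[T / ( ( ( F] ptr=6 lookahead=) remaining=[) - num ) ) $]
Step 10: reduce T->F. Stack=[T / ( ( ( T] ptr=6 lookahead=) remaining=[) - num ) ) $]
Step 11: reduce E->T. Stack=[T / ( ( ( E] ptr=6 lookahead=) remaining=[) - num ) ) $]
Step 12: shift ). Stack=[T / ( ( ( E )] ptr=7 lookahead=- remaining=[- num ) ) $]
Step 13: reduce F->( E ). Stack=[T / ( ( F] ptr=7 lookahead=- remaining=[- num ) ) $]
Step 14: reduce T->F. Stack=[T / ( ( T] ptr=7 lookahead=- remaining=[- num ) ) $]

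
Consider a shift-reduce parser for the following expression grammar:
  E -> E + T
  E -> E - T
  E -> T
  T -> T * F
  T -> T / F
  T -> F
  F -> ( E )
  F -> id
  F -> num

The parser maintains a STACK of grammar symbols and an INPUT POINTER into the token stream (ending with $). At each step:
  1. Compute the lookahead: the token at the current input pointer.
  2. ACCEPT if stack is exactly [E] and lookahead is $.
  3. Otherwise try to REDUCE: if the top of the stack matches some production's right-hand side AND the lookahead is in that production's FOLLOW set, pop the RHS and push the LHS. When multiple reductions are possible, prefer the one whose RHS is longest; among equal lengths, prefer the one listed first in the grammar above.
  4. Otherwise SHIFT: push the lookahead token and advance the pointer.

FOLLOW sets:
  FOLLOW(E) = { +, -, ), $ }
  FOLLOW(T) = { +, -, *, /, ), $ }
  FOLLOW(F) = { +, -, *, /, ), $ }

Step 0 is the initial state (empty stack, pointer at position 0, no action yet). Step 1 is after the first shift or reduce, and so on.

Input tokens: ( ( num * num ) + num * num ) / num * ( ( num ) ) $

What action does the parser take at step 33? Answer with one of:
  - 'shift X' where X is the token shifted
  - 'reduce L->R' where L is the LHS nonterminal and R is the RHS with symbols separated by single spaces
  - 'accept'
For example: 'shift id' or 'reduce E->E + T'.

Step 1: shift (. Stack=[(] ptr=1 lookahead=( remaining=[( num * num ) + num * num ) / num * ( ( num ) ) $]
Step 2: shift (. Stack=[( (] ptr=2 lookahead=num remaining=[num * num ) + num * num ) / num * ( ( num ) ) $]
Step 3: shift num. Stack=[( ( num] ptr=3 lookahead=* remaining=[* num ) + num * num ) / num * ( ( num ) ) $]
Step 4: reduce F->num. Stack=[( ( F] ptr=3 lookahead=* remaining=[* num ) + num * num ) / num * ( ( num ) ) $]
Step 5: reduce T->F. Stack=[( ( T] ptr=3 lookahead=* remaining=[* num ) + num * num ) / num * ( ( num ) ) $]
Step 6: shift *. Stack=[( ( T *] ptr=4 lookahead=num remaining=[num ) + num * num ) / num * ( ( num ) ) $]
Step 7: shift num. Stack=[( ( T * num] ptr=5 lookahead=) remaining=[) + num * num ) / num * ( ( num ) ) $]
Step 8: reduce F->num. Stack=[( ( T * F] ptr=5 lookahead=) remaining=[) + num * num ) / num * ( ( num ) ) $]
Step 9: reduce T->T * F. Stack=[( ( T] ptr=5 lookahead=) remaining=[) + num * num ) / num * ( ( num ) ) $]
Step 10: reduce E->T. Stack=[( ( E] ptr=5 lookahead=) remaining=[) + num * num ) / num * ( ( num ) ) $]
Step 11: shift ). Stack=[( ( E )] ptr=6 lookahead=+ remaining=[+ num * num ) / num * ( ( num ) ) $]
Step 12: reduce F->( E ). Stack=[( F] ptr=6 lookahead=+ remaining=[+ num * num ) / num * ( ( num ) ) $]
Step 13: reduce T->F. Stack=[( T] ptr=6 lookahead=+ remaining=[+ num * num ) / num * ( ( num ) ) $]
Step 14: reduce E->T. Stack=[( E] ptr=6 lookahead=+ remaining=[+ num * num ) / num * ( ( num ) ) $]
Step 15: shift +. Stack=[( E +] ptr=7 lookahead=num remaining=[num * num ) / num * ( ( num ) ) $]
Step 16: shift num. Stack=[( E + num] ptr=8 lookahead=* remaining=[* num ) / num * ( ( num ) ) $]
Step 17: reduce F->num. Stack=[( E + F] ptr=8 lookahead=* remaining=[* num ) / num * ( ( num ) ) $]
Step 18: reduce T->F. Stack=[( E + T] ptr=8 lookahead=* remaining=[* num ) / num * ( ( num ) ) $]
Step 19: shift *. Stack=[( E + T *] ptr=9 lookahead=num remaining=[num ) / num * ( ( num ) ) $]
Step 20: shift num. Stack=[( E + T * num] ptr=10 lookahead=) remaining=[) / num * ( ( num ) ) $]
Step 21: reduce F->num. Stack=[( E + T * F] ptr=10 lookahead=) remaining=[) / num * ( ( num ) ) $]
Step 22: reduce T->T * F. Stack=[( E + T] ptr=10 lookahead=) remaining=[) / num * ( ( num ) ) $]
Step 23: reduce E->E + T. Stack=[( E] ptr=10 lookahead=) remaining=[) / num * ( ( num ) ) $]
Step 24: shift ). Stack=[( E )] ptr=11 lookahead=/ remaining=[/ num * ( ( num ) ) $]
Step 25: reduce F->( E ). Stack=[F] ptr=11 lookahead=/ remaining=[/ num * ( ( num ) ) $]
Step 26: reduce T->F. Stack=[T] ptr=11 lookahead=/ remaining=[/ num * ( ( num ) ) $]
Step 27: shift /. Stack=[T /] ptr=12 lookahead=num remaining=[num * ( ( num ) ) $]
Step 28: shift num. Stack=[T / num] ptr=13 lookahead=* remaining=[* ( ( num ) ) $]
Step 29: reduce F->num. Stack=[T / F] ptr=13 lookahead=* remaining=[* ( ( num ) ) $]
Step 30: reduce T->T / F. Stack=[T] ptr=13 lookahead=* remaining=[* ( ( num ) ) $]
Step 31: shift *. Stack=[T *] ptr=14 lookahead=( remaining=[( ( num ) ) $]
Step 32: shift (. Stack=[T * (] ptr=15 lookahead=( remaining=[( num ) ) $]
Step 33: shift (. Stack=[T * ( (] ptr=16 lookahead=num remaining=[num ) ) $]

Answer: shift (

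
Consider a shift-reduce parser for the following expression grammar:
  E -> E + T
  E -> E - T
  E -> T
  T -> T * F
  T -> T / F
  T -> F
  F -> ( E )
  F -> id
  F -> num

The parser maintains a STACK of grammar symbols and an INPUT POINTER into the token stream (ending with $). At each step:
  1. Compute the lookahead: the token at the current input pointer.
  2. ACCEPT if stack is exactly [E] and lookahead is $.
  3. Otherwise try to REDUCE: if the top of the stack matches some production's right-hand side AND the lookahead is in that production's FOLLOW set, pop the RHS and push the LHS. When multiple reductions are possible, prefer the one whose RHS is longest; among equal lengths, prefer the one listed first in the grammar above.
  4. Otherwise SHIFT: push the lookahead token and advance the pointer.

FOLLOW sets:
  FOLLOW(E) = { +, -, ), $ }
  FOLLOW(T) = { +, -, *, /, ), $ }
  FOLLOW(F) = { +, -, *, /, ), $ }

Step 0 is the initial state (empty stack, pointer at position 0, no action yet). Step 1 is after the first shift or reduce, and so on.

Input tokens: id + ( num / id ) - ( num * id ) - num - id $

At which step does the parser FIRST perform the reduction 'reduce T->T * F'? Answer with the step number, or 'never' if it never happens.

Answer: 27

Derivation:
Step 1: shift id. Stack=[id] ptr=1 lookahead=+ remaining=[+ ( num / id ) - ( num * id ) - num - id $]
Step 2: reduce F->id. Stack=[F] ptr=1 lookahead=+ remaining=[+ ( num / id ) - ( num * id ) - num - id $]
Step 3: reduce T->F. Stack=[T] ptr=1 lookahead=+ remaining=[+ ( num / id ) - ( num * id ) - num - id $]
Step 4: reduce E->T. Stack=[E] ptr=1 lookahead=+ remaining=[+ ( num / id ) - ( num * id ) - num - id $]
Step 5: shift +. Stack=[E +] ptr=2 lookahead=( remaining=[( num / id ) - ( num * id ) - num - id $]
Step 6: shift (. Stack=[E + (] ptr=3 lookahead=num remaining=[num / id ) - ( num * id ) - num - id $]
Step 7: shift num. Stack=[E + ( num] ptr=4 lookahead=/ remaining=[/ id ) - ( num * id ) - num - id $]
Step 8: reduce F->num. Stack=[E + ( F] ptr=4 lookahead=/ remaining=[/ id ) - ( num * id ) - num - id $]
Step 9: reduce T->F. Stack=[E + ( T] ptr=4 lookahead=/ remaining=[/ id ) - ( num * id ) - num - id $]
Step 10: shift /. Stack=[E + ( T /] ptr=5 lookahead=id remaining=[id ) - ( num * id ) - num - id $]
Step 11: shift id. Stack=[E + ( T / id] ptr=6 lookahead=) remaining=[) - ( num * id ) - num - id $]
Step 12: reduce F->id. Stack=[E + ( T / F] ptr=6 lookahead=) remaining=[) - ( num * id ) - num - id $]
Step 13: reduce T->T / F. Stack=[E + ( T] ptr=6 lookahead=) remaining=[) - ( num * id ) - num - id $]
Step 14: reduce E->T. Stack=[E + ( E] ptr=6 lookahead=) remaining=[) - ( num * id ) - num - id $]
Step 15: shift ). Stack=[E + ( E )] ptr=7 lookahead=- remaining=[- ( num * id ) - num - id $]
Step 16: reduce F->( E ). Stack=[E + F] ptr=7 lookahead=- remaining=[- ( num * id ) - num - id $]
Step 17: reduce T->F. Stack=[E + T] ptr=7 lookahead=- remaining=[- ( num * id ) - num - id $]
Step 18: reduce E->E + T. Stack=[E] ptr=7 lookahead=- remaining=[- ( num * id ) - num - id $]
Step 19: shift -. Stack=[E -] ptr=8 lookahead=( remaining=[( num * id ) - num - id $]
Step 20: shift (. Stack=[E - (] ptr=9 lookahead=num remaining=[num * id ) - num - id $]
Step 21: shift num. Stack=[E - ( num] ptr=10 lookahead=* remaining=[* id ) - num - id $]
Step 22: reduce F->num. Stack=[E - ( F] ptr=10 lookahead=* remaining=[* id ) - num - id $]
Step 23: reduce T->F. Stack=[E - ( T] ptr=10 lookahead=* remaining=[* id ) - num - id $]
Step 24: shift *. Stack=[E - ( T *] ptr=11 lookahead=id remaining=[id ) - num - id $]
Step 25: shift id. Stack=[E - ( T * id] ptr=12 lookahead=) remaining=[) - num - id $]
Step 26: reduce F->id. Stack=[E - ( T * F] ptr=12 lookahead=) remaining=[) - num - id $]
Step 27: reduce T->T * F. Stack=[E - ( T] ptr=12 lookahead=) remaining=[) - num - id $]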